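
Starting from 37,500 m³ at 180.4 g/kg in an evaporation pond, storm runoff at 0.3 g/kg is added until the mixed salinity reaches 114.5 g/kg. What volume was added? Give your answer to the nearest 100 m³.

Salt balance: 37,500×180.4 + V×0.3 = (37,500+V)×114.5
6,765,000 + 0.3V = 4,293,750 + 114.5V
2,471,250 = 114.2V
V = 21,639.67 m³

21600 m³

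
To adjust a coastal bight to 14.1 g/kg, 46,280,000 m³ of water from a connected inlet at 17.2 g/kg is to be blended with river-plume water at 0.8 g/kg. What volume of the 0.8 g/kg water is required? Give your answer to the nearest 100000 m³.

10800000 m³

Salt balance: 46,280,000×17.2 + V×0.8 = (46,280,000+V)×14.1
796,016,000 + 0.8V = 652,548,000 + 14.1V
143,468,000 = 13.3V
V = 10,787,067.67 m³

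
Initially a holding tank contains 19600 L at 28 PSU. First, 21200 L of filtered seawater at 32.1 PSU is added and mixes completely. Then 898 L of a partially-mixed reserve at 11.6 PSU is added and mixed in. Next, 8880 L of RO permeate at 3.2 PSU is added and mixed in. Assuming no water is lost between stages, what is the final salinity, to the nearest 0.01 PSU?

25.07 PSU

Salt balance:
Initial salt = 19,600×28 = 548,800
After stage 1: salt = 548,800 + 21,200×32.1 = 1,229,320; volume = 40,800 L; S = 30.13 PSU
After stage 2: salt = 1,229,320 + 898×11.6 = 1,239,736.8; volume = 41,698 L; S = 29.731 PSU
After stage 3: salt = 1,239,736.8 + 8,880×3.2 = 1,268,152.8; volume = 50,578 L
S = 1,268,152.8 / 50,578 = 25.0732 PSU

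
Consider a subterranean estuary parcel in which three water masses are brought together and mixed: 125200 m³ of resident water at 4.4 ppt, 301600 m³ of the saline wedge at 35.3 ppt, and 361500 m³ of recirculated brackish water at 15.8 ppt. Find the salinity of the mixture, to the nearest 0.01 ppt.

21.45 ppt

Weighted by volume,
salt = 125,200×4.4 + 301,600×35.3 + 361,500×15.8 = 550,880 + 10,646,480 + 5,711,700 = 16,909,060
volume = 125,200 + 301,600 + 361,500 = 788,300 m³
S = 16,909,060 / 788,300 = 21.45 ppt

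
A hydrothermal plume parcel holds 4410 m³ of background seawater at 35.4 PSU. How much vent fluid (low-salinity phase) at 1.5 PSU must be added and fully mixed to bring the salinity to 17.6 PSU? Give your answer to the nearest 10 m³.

4880 m³

Salt balance: 4,410×35.4 + V×1.5 = (4,410+V)×17.6
156,114 + 1.5V = 77,616 + 17.6V
78,498 = 16.1V
V = 4,875.65 m³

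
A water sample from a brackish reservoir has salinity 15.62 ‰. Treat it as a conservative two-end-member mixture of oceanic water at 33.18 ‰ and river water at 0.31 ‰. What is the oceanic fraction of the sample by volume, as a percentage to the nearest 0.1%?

46.6%

Let g be the oceanic fraction. Salt balance per unit volume:
g×33.18 + (1−g)×0.31 = 15.62
g = (15.62 − 0.31) / (33.18 − 0.31) = 15.31/32.87 = 0.4658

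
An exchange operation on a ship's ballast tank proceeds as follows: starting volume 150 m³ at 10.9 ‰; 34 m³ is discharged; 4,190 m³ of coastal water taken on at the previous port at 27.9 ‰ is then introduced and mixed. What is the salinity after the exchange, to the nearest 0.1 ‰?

Remaining after removal: 116 m³ at 10.9 ‰ (salt = 1,264.4)
After addition: salt = 1,264.4 + 4,190×27.9 = 118,165.4; volume = 4,306 m³
S = 118,165.4 / 4,306 = 27.442 ‰

27.4 ‰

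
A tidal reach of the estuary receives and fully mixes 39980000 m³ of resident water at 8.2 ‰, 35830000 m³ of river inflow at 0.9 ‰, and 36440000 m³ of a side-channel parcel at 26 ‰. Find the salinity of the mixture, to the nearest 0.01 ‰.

Total salt / total volume:
salt = 39,980,000×8.2 + 35,830,000×0.9 + 36,440,000×26 = 327,836,000 + 32,247,000 + 947,440,000 = 1,307,523,000
volume = 39,980,000 + 35,830,000 + 36,440,000 = 112,250,000 m³
S = 1,307,523,000 / 112,250,000 = 11.6483 ‰

11.65 ‰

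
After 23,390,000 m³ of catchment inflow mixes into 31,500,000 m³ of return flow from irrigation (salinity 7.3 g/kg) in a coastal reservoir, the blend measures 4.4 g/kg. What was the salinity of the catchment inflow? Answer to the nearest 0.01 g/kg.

Salt balance: 31,500,000×7.3 + 23,390,000×S = 54,890,000×4.4
229,950,000 + 23,390,000·S = 241,516,000
S = (241,516,000 − 229,950,000) / 23,390,000 = 0.4945 g/kg

0.49 g/kg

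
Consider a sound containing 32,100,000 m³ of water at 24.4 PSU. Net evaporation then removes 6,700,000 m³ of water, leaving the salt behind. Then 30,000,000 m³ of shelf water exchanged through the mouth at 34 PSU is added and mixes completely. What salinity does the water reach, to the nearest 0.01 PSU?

After evaporation: salt = 32,100,000×24.4 = 783,240,000; volume = 32,100,000 − 6,700,000 = 25,400,000 m³
After mixing: salt = 783,240,000 + 30,000,000×34 = 1,803,240,000; volume = 25,400,000 + 30,000,000 = 55,400,000 m³
S = 1,803,240,000 / 55,400,000 = 32.5495 PSU

32.55 PSU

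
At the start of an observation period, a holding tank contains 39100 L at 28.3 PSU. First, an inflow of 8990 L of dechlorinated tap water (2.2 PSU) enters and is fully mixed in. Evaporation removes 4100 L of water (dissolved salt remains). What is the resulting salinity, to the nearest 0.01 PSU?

25.60 PSU

After mixing: salt = 39,100×28.3 + 8,990×2.2 = 1,126,308; volume = 48,090 L
After evaporation: salt unchanged = 1,126,308; volume = 48,090 − 4,100 = 43,990 L
S = 1,126,308 / 43,990 = 25.6037 PSU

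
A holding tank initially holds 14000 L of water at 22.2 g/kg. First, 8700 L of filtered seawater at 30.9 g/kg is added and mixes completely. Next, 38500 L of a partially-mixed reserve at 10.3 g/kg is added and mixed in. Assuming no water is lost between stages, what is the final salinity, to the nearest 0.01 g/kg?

By conservation of dissolved salt,
Initial salt = 14,000×22.2 = 310,800
After stage 1: salt = 310,800 + 8,700×30.9 = 579,630; volume = 22,700 L; S = 25.534 g/kg
After stage 2: salt = 579,630 + 38,500×10.3 = 976,180; volume = 61,200 L
S = 976,180 / 61,200 = 15.9507 g/kg

15.95 g/kg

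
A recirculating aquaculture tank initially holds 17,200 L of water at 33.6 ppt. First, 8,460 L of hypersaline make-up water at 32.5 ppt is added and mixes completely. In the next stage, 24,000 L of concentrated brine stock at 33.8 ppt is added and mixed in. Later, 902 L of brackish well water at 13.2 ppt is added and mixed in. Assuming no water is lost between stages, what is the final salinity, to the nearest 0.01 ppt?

Weighted by volume,
Initial salt = 17,200×33.6 = 577,920
After stage 1: salt = 577,920 + 8,460×32.5 = 852,870; volume = 25,660 L; S = 33.237 ppt
After stage 2: salt = 852,870 + 24,000×33.8 = 1,664,070; volume = 49,660 L; S = 33.509 ppt
After stage 3: salt = 1,664,070 + 902×13.2 = 1,675,976.4; volume = 50,562 L
S = 1,675,976.4 / 50,562 = 33.147 ppt

33.15 ppt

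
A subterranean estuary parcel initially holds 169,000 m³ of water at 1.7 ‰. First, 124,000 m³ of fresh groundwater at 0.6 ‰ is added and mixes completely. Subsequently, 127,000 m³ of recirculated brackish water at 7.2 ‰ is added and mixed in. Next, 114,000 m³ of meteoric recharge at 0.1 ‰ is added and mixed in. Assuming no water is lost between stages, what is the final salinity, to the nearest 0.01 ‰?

2.41 ‰

Weighted by volume,
Initial salt = 169,000×1.7 = 287,300
After stage 1: salt = 287,300 + 124,000×0.6 = 361,700; volume = 293,000 m³; S = 1.234 ‰
After stage 2: salt = 361,700 + 127,000×7.2 = 1,276,100; volume = 420,000 m³; S = 3.038 ‰
After stage 3: salt = 1,276,100 + 114,000×0.1 = 1,287,500; volume = 534,000 m³
S = 1,287,500 / 534,000 = 2.411 ‰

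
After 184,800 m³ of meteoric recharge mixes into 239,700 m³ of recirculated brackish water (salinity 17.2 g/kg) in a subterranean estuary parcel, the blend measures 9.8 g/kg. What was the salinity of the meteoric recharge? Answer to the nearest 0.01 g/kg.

Salt balance: 239,700×17.2 + 184,800×S = 424,500×9.8
4,122,840 + 184,800·S = 4,160,100
S = (4,160,100 − 4,122,840) / 184,800 = 0.2016 g/kg

0.20 g/kg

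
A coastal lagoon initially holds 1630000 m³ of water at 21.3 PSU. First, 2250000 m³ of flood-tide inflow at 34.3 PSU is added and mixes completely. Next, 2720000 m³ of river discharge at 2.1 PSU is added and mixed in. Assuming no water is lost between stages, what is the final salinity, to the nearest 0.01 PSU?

17.82 PSU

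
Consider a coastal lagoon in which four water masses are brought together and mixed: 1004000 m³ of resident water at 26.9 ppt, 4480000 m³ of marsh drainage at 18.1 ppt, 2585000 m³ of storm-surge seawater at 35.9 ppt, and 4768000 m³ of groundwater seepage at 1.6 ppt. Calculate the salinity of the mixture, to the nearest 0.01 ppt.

16.24 ppt

Weighted by volume,
salt = 1,004,000×26.9 + 4,480,000×18.1 + 2,585,000×35.9 + 4,768,000×1.6 = 27,007,600 + 81,088,000 + 92,801,500 + 7,628,800 = 208,525,900
volume = 1,004,000 + 4,480,000 + 2,585,000 + 4,768,000 = 12,837,000 m³
S = 208,525,900 / 12,837,000 = 16.2441 ppt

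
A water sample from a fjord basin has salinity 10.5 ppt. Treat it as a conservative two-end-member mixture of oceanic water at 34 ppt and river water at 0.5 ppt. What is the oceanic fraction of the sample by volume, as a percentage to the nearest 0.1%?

Let g be the oceanic fraction. Salt balance per unit volume:
g×34 + (1−g)×0.5 = 10.5
g = (10.5 − 0.5) / (34 − 0.5) = 10/33.5 = 0.2985

29.9%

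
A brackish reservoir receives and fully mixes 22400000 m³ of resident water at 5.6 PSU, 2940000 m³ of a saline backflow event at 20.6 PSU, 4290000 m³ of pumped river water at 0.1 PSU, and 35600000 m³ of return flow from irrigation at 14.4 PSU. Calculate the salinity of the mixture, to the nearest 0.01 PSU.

10.72 PSU

By conservation of dissolved salt,
salt = 22,400,000×5.6 + 2,940,000×20.6 + 4,290,000×0.1 + 35,600,000×14.4 = 125,440,000 + 60,564,000 + 429,000 + 512,640,000 = 699,073,000
volume = 22,400,000 + 2,940,000 + 4,290,000 + 35,600,000 = 65,230,000 m³
S = 699,073,000 / 65,230,000 = 10.717 PSU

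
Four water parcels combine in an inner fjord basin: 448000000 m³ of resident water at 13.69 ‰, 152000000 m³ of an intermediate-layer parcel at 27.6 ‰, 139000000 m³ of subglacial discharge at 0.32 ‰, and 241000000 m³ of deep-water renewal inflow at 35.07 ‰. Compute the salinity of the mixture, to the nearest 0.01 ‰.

Total salt / total volume:
salt = 448,000,000×13.69 + 152,000,000×27.6 + 139,000,000×0.32 + 241,000,000×35.07 = 6,133,120,000 + 4,195,200,000 + 44,480,000 + 8,451,870,000 = 18,824,670,000
volume = 448,000,000 + 152,000,000 + 139,000,000 + 241,000,000 = 980,000,000 m³
S = 18,824,670,000 / 980,000,000 = 19.2088 ‰

19.21 ‰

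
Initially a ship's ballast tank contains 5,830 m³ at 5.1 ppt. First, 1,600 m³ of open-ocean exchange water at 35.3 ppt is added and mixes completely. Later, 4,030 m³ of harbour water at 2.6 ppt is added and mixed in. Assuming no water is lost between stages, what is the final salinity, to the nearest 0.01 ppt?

Weighted by volume,
Initial salt = 5,830×5.1 = 29,733
After stage 1: salt = 29,733 + 1,600×35.3 = 86,213; volume = 7,430 m³; S = 11.603 ppt
After stage 2: salt = 86,213 + 4,030×2.6 = 96,691; volume = 11,460 m³
S = 96,691 / 11,460 = 8.4373 ppt

8.44 ppt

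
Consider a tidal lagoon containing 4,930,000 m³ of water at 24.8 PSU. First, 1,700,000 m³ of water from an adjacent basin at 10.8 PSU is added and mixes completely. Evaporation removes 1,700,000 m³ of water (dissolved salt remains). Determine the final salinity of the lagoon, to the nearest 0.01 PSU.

After mixing: salt = 4,930,000×24.8 + 1,700,000×10.8 = 140,624,000; volume = 6,630,000 m³
After evaporation: salt unchanged = 140,624,000; volume = 6,630,000 − 1,700,000 = 4,930,000 m³
S = 140,624,000 / 4,930,000 = 28.5241 PSU

28.52 PSU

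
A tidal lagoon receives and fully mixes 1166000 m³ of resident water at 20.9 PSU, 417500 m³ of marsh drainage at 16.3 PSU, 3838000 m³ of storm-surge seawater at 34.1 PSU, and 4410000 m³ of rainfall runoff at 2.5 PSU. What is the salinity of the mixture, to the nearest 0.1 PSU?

17.6 PSU

By conservation of dissolved salt,
salt = 1,166,000×20.9 + 417,500×16.3 + 3,838,000×34.1 + 4,410,000×2.5 = 24,369,400 + 6,805,250 + 130,875,800 + 11,025,000 = 173,075,450
volume = 1,166,000 + 417,500 + 3,838,000 + 4,410,000 = 9,831,500 m³
S = 173,075,450 / 9,831,500 = 17.604 PSU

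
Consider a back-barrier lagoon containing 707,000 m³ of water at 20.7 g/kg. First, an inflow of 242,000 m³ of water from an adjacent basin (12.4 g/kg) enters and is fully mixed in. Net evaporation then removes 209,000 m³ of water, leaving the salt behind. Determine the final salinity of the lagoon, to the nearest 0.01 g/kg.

23.83 g/kg

After mixing: salt = 707,000×20.7 + 242,000×12.4 = 17,635,700; volume = 949,000 m³
After evaporation: salt unchanged = 17,635,700; volume = 949,000 − 209,000 = 740,000 m³
S = 17,635,700 / 740,000 = 23.832 g/kg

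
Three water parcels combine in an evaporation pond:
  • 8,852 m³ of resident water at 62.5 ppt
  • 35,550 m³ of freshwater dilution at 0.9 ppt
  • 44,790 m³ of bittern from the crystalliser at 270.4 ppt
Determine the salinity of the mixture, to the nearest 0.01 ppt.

By conservation of dissolved salt,
salt = 8,852×62.5 + 35,550×0.9 + 44,790×270.4 = 553,250 + 31,995 + 12,111,216 = 12,696,461
volume = 8,852 + 35,550 + 44,790 = 89,192 m³
S = 12,696,461 / 89,192 = 142.3498 ppt

142.35 ppt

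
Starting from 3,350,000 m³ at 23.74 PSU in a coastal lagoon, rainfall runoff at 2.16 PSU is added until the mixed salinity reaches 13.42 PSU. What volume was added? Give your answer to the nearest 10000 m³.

3070000 m³

Salt balance: 3,350,000×23.74 + V×2.16 = (3,350,000+V)×13.42
79,529,000 + 2.16V = 44,957,000 + 13.42V
34,572,000 = 11.26V
V = 3,070,337.48 m³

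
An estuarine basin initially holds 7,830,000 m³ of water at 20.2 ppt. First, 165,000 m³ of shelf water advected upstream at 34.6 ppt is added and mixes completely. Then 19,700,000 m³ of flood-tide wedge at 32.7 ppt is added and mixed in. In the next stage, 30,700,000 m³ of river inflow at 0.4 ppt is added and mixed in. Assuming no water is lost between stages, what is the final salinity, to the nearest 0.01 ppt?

Salt balance:
Initial salt = 7,830,000×20.2 = 158,166,000
After stage 1: salt = 158,166,000 + 165,000×34.6 = 163,875,000; volume = 7,995,000 m³; S = 20.497 ppt
After stage 2: salt = 163,875,000 + 19,700,000×32.7 = 808,065,000; volume = 27,695,000 m³; S = 29.177 ppt
After stage 3: salt = 808,065,000 + 30,700,000×0.4 = 820,345,000; volume = 58,395,000 m³
S = 820,345,000 / 58,395,000 = 14.0482 ppt

14.05 ppt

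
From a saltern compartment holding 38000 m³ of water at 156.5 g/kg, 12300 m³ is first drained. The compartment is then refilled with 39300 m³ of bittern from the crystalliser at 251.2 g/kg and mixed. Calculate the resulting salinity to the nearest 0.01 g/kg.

213.76 g/kg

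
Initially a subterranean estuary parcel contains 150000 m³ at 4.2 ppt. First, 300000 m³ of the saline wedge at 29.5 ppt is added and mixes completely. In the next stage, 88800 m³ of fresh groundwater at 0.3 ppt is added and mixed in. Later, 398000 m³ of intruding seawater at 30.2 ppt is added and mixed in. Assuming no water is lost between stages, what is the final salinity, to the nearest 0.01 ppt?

Conserving salt mass:
Initial salt = 150,000×4.2 = 630,000
After stage 1: salt = 630,000 + 300,000×29.5 = 9,480,000; volume = 450,000 m³; S = 21.067 ppt
After stage 2: salt = 9,480,000 + 88,800×0.3 = 9,506,640; volume = 538,800 m³; S = 17.644 ppt
After stage 3: salt = 9,506,640 + 398,000×30.2 = 21,526,240; volume = 936,800 m³
S = 21,526,240 / 936,800 = 22.9785 ppt

22.98 ppt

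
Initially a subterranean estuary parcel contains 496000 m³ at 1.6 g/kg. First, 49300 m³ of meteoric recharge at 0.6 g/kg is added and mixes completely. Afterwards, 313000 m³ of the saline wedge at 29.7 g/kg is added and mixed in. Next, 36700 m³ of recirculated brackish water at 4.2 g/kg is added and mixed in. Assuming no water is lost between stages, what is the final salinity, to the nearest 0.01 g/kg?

11.48 g/kg

Salt balance:
Initial salt = 496,000×1.6 = 793,600
After stage 1: salt = 793,600 + 49,300×0.6 = 823,180; volume = 545,300 m³; S = 1.51 g/kg
After stage 2: salt = 823,180 + 313,000×29.7 = 10,119,280; volume = 858,300 m³; S = 11.79 g/kg
After stage 3: salt = 10,119,280 + 36,700×4.2 = 10,273,420; volume = 895,000 m³
S = 10,273,420 / 895,000 = 11.4787 g/kg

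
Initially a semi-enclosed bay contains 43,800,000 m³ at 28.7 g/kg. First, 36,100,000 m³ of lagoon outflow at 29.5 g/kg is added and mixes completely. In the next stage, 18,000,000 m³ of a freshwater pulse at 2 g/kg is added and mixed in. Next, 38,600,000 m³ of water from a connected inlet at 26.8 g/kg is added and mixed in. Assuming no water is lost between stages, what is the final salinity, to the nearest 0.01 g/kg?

24.85 g/kg

Conserving salt mass:
Initial salt = 43,800,000×28.7 = 1,257,060,000
After stage 1: salt = 1,257,060,000 + 36,100,000×29.5 = 2,322,010,000; volume = 79,900,000 m³; S = 29.061 g/kg
After stage 2: salt = 2,322,010,000 + 18,000,000×2 = 2,358,010,000; volume = 97,900,000 m³; S = 24.086 g/kg
After stage 3: salt = 2,358,010,000 + 38,600,000×26.8 = 3,392,490,000; volume = 136,500,000 m³
S = 3,392,490,000 / 136,500,000 = 24.8534 g/kg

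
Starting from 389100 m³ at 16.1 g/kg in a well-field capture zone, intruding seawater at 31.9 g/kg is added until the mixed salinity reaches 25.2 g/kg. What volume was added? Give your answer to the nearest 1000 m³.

Salt balance: 389,100×16.1 + V×31.9 = (389,100+V)×25.2
6,264,510 + 31.9V = 9,805,320 + 25.2V
3,540,810 = 6.7V
V = 528,479.1 m³

528000 m³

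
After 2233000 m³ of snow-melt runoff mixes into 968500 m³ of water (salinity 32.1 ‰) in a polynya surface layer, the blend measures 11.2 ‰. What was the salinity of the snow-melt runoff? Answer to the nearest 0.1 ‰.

Salt balance: 968,500×32.1 + 2,233,000×S = 3,201,500×11.2
31,088,850 + 2,233,000·S = 35,856,800
S = (35,856,800 − 31,088,850) / 2,233,000 = 2.1352 ‰

2.1 ‰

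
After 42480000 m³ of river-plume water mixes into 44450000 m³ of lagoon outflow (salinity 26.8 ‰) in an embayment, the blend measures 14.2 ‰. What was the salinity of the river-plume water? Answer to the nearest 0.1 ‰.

1.0 ‰

Salt balance: 44,450,000×26.8 + 42,480,000×S = 86,930,000×14.2
1,191,260,000 + 42,480,000·S = 1,234,406,000
S = (1,234,406,000 − 1,191,260,000) / 42,480,000 = 1.0157 ‰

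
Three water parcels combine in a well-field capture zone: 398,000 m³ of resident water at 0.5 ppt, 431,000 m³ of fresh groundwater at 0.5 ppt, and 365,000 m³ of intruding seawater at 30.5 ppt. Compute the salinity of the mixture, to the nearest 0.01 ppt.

Conserving salt mass:
salt = 398,000×0.5 + 431,000×0.5 + 365,000×30.5 = 199,000 + 215,500 + 11,132,500 = 11,547,000
volume = 398,000 + 431,000 + 365,000 = 1,194,000 m³
S = 11,547,000 / 1,194,000 = 9.6709 ppt

9.67 ppt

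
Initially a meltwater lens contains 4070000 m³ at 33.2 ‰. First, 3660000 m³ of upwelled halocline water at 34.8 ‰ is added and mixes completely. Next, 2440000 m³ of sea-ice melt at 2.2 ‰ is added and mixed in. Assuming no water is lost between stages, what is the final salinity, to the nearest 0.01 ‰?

Total salt / total volume:
Initial salt = 4,070,000×33.2 = 135,124,000
After stage 1: salt = 135,124,000 + 3,660,000×34.8 = 262,492,000; volume = 7,730,000 m³; S = 33.958 ‰
After stage 2: salt = 262,492,000 + 2,440,000×2.2 = 267,860,000; volume = 10,170,000 m³
S = 267,860,000 / 10,170,000 = 26.3382 ‰

26.34 ‰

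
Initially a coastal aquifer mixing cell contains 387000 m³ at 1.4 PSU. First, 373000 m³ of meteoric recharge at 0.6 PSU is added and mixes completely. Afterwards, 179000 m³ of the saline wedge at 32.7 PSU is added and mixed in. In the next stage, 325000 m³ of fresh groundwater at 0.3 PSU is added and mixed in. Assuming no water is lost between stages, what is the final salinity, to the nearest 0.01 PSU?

Mass of salt is conserved:
Initial salt = 387,000×1.4 = 541,800
After stage 1: salt = 541,800 + 373,000×0.6 = 765,600; volume = 760,000 m³; S = 1.007 PSU
After stage 2: salt = 765,600 + 179,000×32.7 = 6,618,900; volume = 939,000 m³; S = 7.049 PSU
After stage 3: salt = 6,618,900 + 325,000×0.3 = 6,716,400; volume = 1,264,000 m³
S = 6,716,400 / 1,264,000 = 5.3136 PSU

5.31 PSU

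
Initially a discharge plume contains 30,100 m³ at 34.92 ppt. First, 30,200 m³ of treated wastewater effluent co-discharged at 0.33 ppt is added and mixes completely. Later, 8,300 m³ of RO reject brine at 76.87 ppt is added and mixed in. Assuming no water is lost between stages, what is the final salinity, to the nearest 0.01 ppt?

24.77 ppt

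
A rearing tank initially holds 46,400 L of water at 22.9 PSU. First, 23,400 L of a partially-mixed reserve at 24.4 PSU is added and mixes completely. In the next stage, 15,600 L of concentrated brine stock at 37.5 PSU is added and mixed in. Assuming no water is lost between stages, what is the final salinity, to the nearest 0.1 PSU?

Salt balance:
Initial salt = 46,400×22.9 = 1,062,560
After stage 1: salt = 1,062,560 + 23,400×24.4 = 1,633,520; volume = 69,800 L; S = 23.403 PSU
After stage 2: salt = 1,633,520 + 15,600×37.5 = 2,218,520; volume = 85,400 L
S = 2,218,520 / 85,400 = 25.978 PSU

26.0 PSU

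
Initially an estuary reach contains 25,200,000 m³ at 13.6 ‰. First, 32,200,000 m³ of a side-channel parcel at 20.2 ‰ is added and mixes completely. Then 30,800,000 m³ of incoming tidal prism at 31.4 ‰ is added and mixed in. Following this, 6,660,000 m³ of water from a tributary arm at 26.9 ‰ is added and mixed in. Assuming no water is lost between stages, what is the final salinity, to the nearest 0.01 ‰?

22.55 ‰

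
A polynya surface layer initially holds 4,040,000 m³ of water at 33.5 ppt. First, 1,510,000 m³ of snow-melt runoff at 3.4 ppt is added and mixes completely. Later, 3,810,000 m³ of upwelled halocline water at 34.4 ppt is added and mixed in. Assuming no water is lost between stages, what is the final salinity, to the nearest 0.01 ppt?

29.01 ppt

Weighted by volume,
Initial salt = 4,040,000×33.5 = 135,340,000
After stage 1: salt = 135,340,000 + 1,510,000×3.4 = 140,474,000; volume = 5,550,000 m³; S = 25.311 ppt
After stage 2: salt = 140,474,000 + 3,810,000×34.4 = 271,538,000; volume = 9,360,000 m³
S = 271,538,000 / 9,360,000 = 29.0105 ppt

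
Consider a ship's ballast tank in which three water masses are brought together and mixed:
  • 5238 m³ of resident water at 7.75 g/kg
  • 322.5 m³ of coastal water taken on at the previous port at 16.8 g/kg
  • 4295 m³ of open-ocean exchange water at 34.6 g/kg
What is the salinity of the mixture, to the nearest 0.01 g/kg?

Conserving salt mass:
salt = 5,238×7.75 + 322.5×16.8 + 4,295×34.6 = 40,594.5 + 5,418 + 148,607 = 194,619.5
volume = 5,238 + 322.5 + 4,295 = 9,855.5 m³
S = 194,619.5 / 9,855.5 = 19.7473 g/kg

19.75 g/kg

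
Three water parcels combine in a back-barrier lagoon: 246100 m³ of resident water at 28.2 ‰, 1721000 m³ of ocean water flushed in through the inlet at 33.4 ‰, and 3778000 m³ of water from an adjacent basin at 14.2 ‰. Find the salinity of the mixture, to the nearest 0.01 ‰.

Weighted by volume,
salt = 246,100×28.2 + 1,721,000×33.4 + 3,778,000×14.2 = 6,940,020 + 57,481,400 + 53,647,600 = 118,069,020
volume = 246,100 + 1,721,000 + 3,778,000 = 5,745,100 m³
S = 118,069,020 / 5,745,100 = 20.5513 ‰

20.55 ‰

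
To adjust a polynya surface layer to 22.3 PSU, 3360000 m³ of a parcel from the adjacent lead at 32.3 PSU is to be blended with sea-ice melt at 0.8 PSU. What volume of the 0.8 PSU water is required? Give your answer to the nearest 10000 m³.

Salt balance: 3,360,000×32.3 + V×0.8 = (3,360,000+V)×22.3
108,528,000 + 0.8V = 74,928,000 + 22.3V
33,600,000 = 21.5V
V = 1,562,790.7 m³

1560000 m³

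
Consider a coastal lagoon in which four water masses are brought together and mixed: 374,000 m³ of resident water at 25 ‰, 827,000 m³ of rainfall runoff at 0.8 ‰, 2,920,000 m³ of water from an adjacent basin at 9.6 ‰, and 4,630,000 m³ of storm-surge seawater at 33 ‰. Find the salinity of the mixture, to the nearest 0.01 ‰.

21.81 ‰

Conserving salt mass:
salt = 374,000×25 + 827,000×0.8 + 2,920,000×9.6 + 4,630,000×33 = 9,350,000 + 661,600 + 28,032,000 + 152,790,000 = 190,833,600
volume = 374,000 + 827,000 + 2,920,000 + 4,630,000 = 8,751,000 m³
S = 190,833,600 / 8,751,000 = 21.8071 ‰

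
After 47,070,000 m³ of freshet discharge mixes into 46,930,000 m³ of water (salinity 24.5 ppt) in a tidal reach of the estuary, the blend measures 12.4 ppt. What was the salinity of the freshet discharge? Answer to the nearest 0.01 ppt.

Salt balance: 46,930,000×24.5 + 47,070,000×S = 94,000,000×12.4
1,149,785,000 + 47,070,000·S = 1,165,600,000
S = (1,165,600,000 − 1,149,785,000) / 47,070,000 = 0.336 ppt

0.34 ppt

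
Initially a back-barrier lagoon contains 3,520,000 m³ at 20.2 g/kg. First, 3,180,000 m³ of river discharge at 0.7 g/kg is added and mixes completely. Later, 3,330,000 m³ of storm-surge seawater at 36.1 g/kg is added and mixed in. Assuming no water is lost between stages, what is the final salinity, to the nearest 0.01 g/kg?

19.30 g/kg

Conserving salt mass:
Initial salt = 3,520,000×20.2 = 71,104,000
After stage 1: salt = 71,104,000 + 3,180,000×0.7 = 73,330,000; volume = 6,700,000 m³; S = 10.945 g/kg
After stage 2: salt = 73,330,000 + 3,330,000×36.1 = 193,543,000; volume = 10,030,000 m³
S = 193,543,000 / 10,030,000 = 19.2964 g/kg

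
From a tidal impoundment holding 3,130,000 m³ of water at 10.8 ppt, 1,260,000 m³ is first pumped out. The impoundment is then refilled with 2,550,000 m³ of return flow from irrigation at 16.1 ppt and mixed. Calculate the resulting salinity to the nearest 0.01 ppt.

13.86 ppt

Remaining after removal: 1,870,000 m³ at 10.8 ppt (salt = 20,196,000)
After addition: salt = 20,196,000 + 2,550,000×16.1 = 61,251,000; volume = 4,420,000 m³
S = 61,251,000 / 4,420,000 = 13.8577 ppt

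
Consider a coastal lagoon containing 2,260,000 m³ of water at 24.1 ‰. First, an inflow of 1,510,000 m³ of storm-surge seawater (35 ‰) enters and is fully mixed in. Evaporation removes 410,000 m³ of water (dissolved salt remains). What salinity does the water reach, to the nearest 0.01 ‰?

After mixing: salt = 2,260,000×24.1 + 1,510,000×35 = 107,316,000; volume = 3,770,000 m³
After evaporation: salt unchanged = 107,316,000; volume = 3,770,000 − 410,000 = 3,360,000 m³
S = 107,316,000 / 3,360,000 = 31.9393 ‰

31.94 ‰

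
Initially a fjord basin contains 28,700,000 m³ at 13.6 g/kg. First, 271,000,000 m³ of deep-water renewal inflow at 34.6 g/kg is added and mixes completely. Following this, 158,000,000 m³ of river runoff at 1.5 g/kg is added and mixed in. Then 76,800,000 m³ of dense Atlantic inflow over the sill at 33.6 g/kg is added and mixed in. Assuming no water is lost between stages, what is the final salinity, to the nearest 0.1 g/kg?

Salt balance:
Initial salt = 28,700,000×13.6 = 390,320,000
After stage 1: salt = 390,320,000 + 271,000,000×34.6 = 9,766,920,000; volume = 299,700,000 m³; S = 32.589 g/kg
After stage 2: salt = 9,766,920,000 + 158,000,000×1.5 = 10,003,920,000; volume = 457,700,000 m³; S = 21.857 g/kg
After stage 3: salt = 10,003,920,000 + 76,800,000×33.6 = 12,584,400,000; volume = 534,500,000 m³
S = 12,584,400,000 / 534,500,000 = 23.5442 g/kg

23.5 g/kg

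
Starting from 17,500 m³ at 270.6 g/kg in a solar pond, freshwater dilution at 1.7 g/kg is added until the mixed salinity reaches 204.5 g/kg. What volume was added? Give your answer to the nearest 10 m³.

5700 m³

Salt balance: 17,500×270.6 + V×1.7 = (17,500+V)×204.5
4,735,500 + 1.7V = 3,578,750 + 204.5V
1,156,750 = 202.8V
V = 5,703.9 m³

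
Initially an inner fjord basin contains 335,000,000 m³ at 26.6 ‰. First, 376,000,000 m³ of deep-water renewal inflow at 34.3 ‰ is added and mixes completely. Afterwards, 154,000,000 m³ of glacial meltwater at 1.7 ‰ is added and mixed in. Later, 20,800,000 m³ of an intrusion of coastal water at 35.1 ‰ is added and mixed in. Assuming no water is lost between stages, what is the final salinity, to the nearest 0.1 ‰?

25.7 ‰

Mass of salt is conserved:
Initial salt = 335,000,000×26.6 = 8,911,000,000
After stage 1: salt = 8,911,000,000 + 376,000,000×34.3 = 21,807,800,000; volume = 711,000,000 m³; S = 30.672 ‰
After stage 2: salt = 21,807,800,000 + 154,000,000×1.7 = 22,069,600,000; volume = 865,000,000 m³; S = 25.514 ‰
After stage 3: salt = 22,069,600,000 + 20,800,000×35.1 = 22,799,680,000; volume = 885,800,000 m³
S = 22,799,680,000 / 885,800,000 = 25.7391 ‰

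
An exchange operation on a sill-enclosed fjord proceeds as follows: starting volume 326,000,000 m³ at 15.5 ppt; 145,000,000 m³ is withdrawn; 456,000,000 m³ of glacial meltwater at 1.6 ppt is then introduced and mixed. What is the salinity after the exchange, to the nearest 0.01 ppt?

5.55 ppt

Remaining after removal: 181,000,000 m³ at 15.5 ppt (salt = 2,805,500,000)
After addition: salt = 2,805,500,000 + 456,000,000×1.6 = 3,535,100,000; volume = 637,000,000 m³
S = 3,535,100,000 / 637,000,000 = 5.5496 ppt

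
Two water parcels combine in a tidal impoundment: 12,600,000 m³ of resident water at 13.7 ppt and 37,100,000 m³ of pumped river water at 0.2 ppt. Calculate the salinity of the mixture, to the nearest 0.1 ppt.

3.6 ppt

Conserving salt mass:
salt = 12,600,000×13.7 + 37,100,000×0.2 = 172,620,000 + 7,420,000 = 180,040,000
volume = 12,600,000 + 37,100,000 = 49,700,000 m³
S = 180,040,000 / 49,700,000 = 3.623 ppt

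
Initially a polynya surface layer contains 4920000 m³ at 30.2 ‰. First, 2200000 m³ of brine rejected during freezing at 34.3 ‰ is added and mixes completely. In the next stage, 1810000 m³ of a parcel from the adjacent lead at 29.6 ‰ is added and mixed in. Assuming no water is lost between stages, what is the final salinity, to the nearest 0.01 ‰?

31.09 ‰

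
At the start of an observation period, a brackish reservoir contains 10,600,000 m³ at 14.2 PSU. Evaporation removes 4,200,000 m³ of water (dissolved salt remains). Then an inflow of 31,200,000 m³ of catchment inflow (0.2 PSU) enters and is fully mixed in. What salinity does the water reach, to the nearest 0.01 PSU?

4.17 PSU

After evaporation: salt = 10,600,000×14.2 = 150,520,000; volume = 10,600,000 − 4,200,000 = 6,400,000 m³
After mixing: salt = 150,520,000 + 31,200,000×0.2 = 156,760,000; volume = 6,400,000 + 31,200,000 = 37,600,000 m³
S = 156,760,000 / 37,600,000 = 4.1691 PSU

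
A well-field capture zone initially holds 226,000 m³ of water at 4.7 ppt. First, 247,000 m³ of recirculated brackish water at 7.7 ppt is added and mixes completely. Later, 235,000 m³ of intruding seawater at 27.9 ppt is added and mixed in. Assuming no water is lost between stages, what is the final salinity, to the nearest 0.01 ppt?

Salt balance:
Initial salt = 226,000×4.7 = 1,062,200
After stage 1: salt = 1,062,200 + 247,000×7.7 = 2,964,100; volume = 473,000 m³; S = 6.267 ppt
After stage 2: salt = 2,964,100 + 235,000×27.9 = 9,520,600; volume = 708,000 m³
S = 9,520,600 / 708,000 = 13.4472 ppt

13.45 ppt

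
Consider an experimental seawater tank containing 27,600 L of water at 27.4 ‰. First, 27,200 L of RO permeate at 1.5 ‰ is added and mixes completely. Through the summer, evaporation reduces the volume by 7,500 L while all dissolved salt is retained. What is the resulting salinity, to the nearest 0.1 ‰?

16.9 ‰

After mixing: salt = 27,600×27.4 + 27,200×1.5 = 797,040; volume = 54,800 L
After evaporation: salt unchanged = 797,040; volume = 54,800 − 7,500 = 47,300 L
S = 797,040 / 47,300 = 16.8507 ‰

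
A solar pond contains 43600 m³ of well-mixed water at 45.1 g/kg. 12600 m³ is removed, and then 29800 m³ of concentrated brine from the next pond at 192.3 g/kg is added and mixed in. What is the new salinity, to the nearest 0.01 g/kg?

Remaining after removal: 31,000 m³ at 45.1 g/kg (salt = 1,398,100)
After addition: salt = 1,398,100 + 29,800×192.3 = 7,128,640; volume = 60,800 m³
S = 7,128,640 / 60,800 = 117.2474 g/kg

117.25 g/kg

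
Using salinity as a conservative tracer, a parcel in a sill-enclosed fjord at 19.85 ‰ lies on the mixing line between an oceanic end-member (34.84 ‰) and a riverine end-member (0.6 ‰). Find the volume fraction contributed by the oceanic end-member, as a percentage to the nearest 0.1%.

56.2%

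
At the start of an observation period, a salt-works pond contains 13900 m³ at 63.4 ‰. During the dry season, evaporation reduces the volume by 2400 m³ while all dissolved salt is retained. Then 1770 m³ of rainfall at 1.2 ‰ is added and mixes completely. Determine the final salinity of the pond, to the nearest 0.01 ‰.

66.57 ‰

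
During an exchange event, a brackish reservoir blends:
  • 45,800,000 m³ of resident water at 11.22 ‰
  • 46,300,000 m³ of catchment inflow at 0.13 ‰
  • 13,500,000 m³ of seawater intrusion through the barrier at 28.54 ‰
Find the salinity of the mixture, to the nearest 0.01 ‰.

8.57 ‰

Salt balance:
salt = 45,800,000×11.22 + 46,300,000×0.13 + 13,500,000×28.54 = 513,876,000 + 6,019,000 + 385,290,000 = 905,185,000
volume = 45,800,000 + 46,300,000 + 13,500,000 = 105,600,000 m³
S = 905,185,000 / 105,600,000 = 8.5718 ‰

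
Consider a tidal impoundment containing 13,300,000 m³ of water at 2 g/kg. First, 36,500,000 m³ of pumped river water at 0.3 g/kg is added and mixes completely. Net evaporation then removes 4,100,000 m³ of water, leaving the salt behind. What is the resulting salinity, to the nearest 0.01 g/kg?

After mixing: salt = 13,300,000×2 + 36,500,000×0.3 = 37,550,000; volume = 49,800,000 m³
After evaporation: salt unchanged = 37,550,000; volume = 49,800,000 − 4,100,000 = 45,700,000 m³
S = 37,550,000 / 45,700,000 = 0.8217 g/kg

0.82 g/kg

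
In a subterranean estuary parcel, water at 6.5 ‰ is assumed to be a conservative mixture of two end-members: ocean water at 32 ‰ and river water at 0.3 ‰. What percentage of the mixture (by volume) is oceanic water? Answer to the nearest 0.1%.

19.6%

Let g be the oceanic fraction. Salt balance per unit volume:
g×32 + (1−g)×0.3 = 6.5
g = (6.5 − 0.3) / (32 − 0.3) = 6.2/31.7 = 0.1956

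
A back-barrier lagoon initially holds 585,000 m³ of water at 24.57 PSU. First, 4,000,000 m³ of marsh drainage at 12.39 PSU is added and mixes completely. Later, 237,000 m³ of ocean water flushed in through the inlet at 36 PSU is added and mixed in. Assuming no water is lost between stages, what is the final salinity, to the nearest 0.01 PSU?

By conservation of dissolved salt,
Initial salt = 585,000×24.57 = 14,373,450
After stage 1: salt = 14,373,450 + 4,000,000×12.39 = 63,933,450; volume = 4,585,000 m³; S = 13.944 PSU
After stage 2: salt = 63,933,450 + 237,000×36 = 72,465,450; volume = 4,822,000 m³
S = 72,465,450 / 4,822,000 = 15.0281 PSU

15.03 PSU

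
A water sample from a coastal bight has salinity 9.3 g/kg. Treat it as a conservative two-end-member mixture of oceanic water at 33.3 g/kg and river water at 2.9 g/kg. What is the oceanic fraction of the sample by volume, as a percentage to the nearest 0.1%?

21.1%

Let g be the oceanic fraction. Salt balance per unit volume:
g×33.3 + (1−g)×2.9 = 9.3
g = (9.3 − 2.9) / (33.3 − 2.9) = 6.4/30.4 = 0.2105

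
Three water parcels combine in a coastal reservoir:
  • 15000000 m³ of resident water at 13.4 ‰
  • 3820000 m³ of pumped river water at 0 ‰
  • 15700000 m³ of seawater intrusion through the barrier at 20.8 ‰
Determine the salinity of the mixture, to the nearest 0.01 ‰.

Total salt / total volume:
salt = 15,000,000×13.4 + 3,820,000×0 + 15,700,000×20.8 = 201,000,000 + 0 + 326,560,000 = 527,560,000
volume = 15,000,000 + 3,820,000 + 15,700,000 = 34,520,000 m³
S = 527,560,000 / 34,520,000 = 15.2827 ‰

15.28 ‰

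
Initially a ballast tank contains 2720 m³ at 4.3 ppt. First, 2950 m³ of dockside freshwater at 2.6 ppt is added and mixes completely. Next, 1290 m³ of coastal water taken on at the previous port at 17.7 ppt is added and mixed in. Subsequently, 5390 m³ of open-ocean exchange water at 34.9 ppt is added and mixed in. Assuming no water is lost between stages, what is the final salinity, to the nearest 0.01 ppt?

Mass of salt is conserved:
Initial salt = 2,720×4.3 = 11,696
After stage 1: salt = 11,696 + 2,950×2.6 = 19,366; volume = 5,670 m³; S = 3.416 ppt
After stage 2: salt = 19,366 + 1,290×17.7 = 42,199; volume = 6,960 m³; S = 6.063 ppt
After stage 3: salt = 42,199 + 5,390×34.9 = 230,310; volume = 12,350 m³
S = 230,310 / 12,350 = 18.6486 ppt

18.65 ppt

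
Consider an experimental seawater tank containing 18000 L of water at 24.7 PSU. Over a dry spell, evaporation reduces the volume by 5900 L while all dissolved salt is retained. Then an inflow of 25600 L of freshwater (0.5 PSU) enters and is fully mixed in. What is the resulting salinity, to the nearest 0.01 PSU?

12.13 PSU

After evaporation: salt = 18,000×24.7 = 444,600; volume = 18,000 − 5,900 = 12,100 L
After mixing: salt = 444,600 + 25,600×0.5 = 457,400; volume = 12,100 + 25,600 = 37,700 L
S = 457,400 / 37,700 = 12.1326 PSU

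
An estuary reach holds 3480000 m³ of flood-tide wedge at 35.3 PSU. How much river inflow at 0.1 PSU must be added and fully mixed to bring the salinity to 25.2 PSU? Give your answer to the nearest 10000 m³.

1400000 m³

Salt balance: 3,480,000×35.3 + V×0.1 = (3,480,000+V)×25.2
122,844,000 + 0.1V = 87,696,000 + 25.2V
35,148,000 = 25.1V
V = 1,400,318.73 m³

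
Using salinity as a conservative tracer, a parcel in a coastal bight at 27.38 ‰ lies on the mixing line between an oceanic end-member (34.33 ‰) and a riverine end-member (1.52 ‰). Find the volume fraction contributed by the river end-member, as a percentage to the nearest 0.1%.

Let f be the freshwater fraction. Salt balance per unit volume:
f×1.52 + (1−f)×34.33 = 27.38
f = (34.33 − 27.38) / (34.33 − 1.52) = 6.95/32.81 = 0.2118

21.2%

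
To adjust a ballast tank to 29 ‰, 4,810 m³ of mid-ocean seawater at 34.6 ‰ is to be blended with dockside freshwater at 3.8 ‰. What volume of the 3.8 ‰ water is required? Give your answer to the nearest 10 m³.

1070 m³

Salt balance: 4,810×34.6 + V×3.8 = (4,810+V)×29
166,426 + 3.8V = 139,490 + 29V
26,936 = 25.2V
V = 1,068.89 m³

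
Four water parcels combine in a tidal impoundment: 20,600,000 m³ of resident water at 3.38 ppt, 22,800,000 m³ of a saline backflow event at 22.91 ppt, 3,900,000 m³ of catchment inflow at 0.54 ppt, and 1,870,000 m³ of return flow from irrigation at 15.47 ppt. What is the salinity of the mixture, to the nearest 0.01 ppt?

12.67 ppt

Salt balance:
salt = 20,600,000×3.38 + 22,800,000×22.91 + 3,900,000×0.54 + 1,870,000×15.47 = 69,628,000 + 522,348,000 + 2,106,000 + 28,928,900 = 623,010,900
volume = 20,600,000 + 22,800,000 + 3,900,000 + 1,870,000 = 49,170,000 m³
S = 623,010,900 / 49,170,000 = 12.6705 ppt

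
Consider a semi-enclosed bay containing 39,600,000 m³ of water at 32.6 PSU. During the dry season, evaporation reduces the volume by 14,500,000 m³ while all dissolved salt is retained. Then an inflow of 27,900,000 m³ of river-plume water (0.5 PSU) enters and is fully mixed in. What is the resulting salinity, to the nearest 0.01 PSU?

24.62 PSU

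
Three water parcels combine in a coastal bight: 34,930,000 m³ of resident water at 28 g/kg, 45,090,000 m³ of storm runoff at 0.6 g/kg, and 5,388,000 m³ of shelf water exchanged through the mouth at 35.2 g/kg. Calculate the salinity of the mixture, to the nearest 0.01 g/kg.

By conservation of dissolved salt,
salt = 34,930,000×28 + 45,090,000×0.6 + 5,388,000×35.2 = 978,040,000 + 27,054,000 + 189,657,600 = 1,194,751,600
volume = 34,930,000 + 45,090,000 + 5,388,000 = 85,408,000 m³
S = 1,194,751,600 / 85,408,000 = 13.9888 g/kg

13.99 g/kg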